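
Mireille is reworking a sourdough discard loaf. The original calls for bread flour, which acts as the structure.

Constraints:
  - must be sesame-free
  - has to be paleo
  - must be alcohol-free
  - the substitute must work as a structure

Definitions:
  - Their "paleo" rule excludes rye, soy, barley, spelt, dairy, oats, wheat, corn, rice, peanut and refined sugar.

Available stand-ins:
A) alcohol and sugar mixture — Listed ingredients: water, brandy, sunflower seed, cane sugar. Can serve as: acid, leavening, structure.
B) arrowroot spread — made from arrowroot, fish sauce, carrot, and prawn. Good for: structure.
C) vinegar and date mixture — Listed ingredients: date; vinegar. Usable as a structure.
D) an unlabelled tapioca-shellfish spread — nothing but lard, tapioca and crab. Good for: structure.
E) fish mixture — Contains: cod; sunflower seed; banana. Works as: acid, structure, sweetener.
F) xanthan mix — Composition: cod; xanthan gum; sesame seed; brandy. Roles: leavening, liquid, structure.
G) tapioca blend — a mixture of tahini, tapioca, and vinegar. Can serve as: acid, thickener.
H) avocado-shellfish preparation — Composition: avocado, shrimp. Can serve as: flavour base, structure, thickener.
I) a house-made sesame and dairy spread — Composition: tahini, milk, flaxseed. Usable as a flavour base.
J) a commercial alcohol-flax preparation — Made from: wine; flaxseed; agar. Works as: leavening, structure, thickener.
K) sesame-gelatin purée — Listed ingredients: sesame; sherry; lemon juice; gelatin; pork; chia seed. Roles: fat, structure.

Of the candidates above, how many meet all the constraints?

5

A: has cane sugar, so not paleo; has brandy, so not alcohol-free — reject
B: nothing on the exclusion list — keep
C: only date and vinegar; none excluded — OK
D: no sesame, no alcohol — valid
E: only cod, sunflower seed, and banana; none excluded — valid
F: has brandy, so not alcohol-free; has sesame seed, so not sesame-free — reject
G: not usable as a structure; has tahini, so not sesame-free — reject
H: works as a structure, no alcohol, no sesame — keep
I: not usable as a structure; has milk, so not paleo (and 1 more) — no
J: has wine, so not alcohol-free — reject
K: has sherry, so not alcohol-free; has sesame, so not sesame-free — reject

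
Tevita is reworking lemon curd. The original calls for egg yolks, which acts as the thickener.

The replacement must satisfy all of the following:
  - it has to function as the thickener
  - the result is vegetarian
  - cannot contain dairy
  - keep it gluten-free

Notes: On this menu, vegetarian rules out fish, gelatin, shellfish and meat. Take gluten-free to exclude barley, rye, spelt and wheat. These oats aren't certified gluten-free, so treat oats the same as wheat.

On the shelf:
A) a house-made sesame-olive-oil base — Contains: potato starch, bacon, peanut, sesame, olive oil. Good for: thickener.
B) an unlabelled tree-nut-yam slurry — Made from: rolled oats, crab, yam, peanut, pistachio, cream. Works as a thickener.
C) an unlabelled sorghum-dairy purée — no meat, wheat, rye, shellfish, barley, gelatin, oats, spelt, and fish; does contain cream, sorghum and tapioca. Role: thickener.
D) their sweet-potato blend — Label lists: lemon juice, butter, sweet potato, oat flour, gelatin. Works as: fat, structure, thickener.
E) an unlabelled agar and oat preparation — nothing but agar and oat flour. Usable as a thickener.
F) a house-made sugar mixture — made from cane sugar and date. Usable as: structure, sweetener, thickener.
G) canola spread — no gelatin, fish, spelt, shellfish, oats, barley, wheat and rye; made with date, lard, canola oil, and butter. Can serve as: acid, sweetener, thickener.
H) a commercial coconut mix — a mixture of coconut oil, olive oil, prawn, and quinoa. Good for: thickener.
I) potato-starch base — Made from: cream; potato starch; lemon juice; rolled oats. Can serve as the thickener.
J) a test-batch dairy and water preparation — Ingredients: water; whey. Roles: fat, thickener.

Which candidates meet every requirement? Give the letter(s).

A: has bacon, so not vegetarian — out
B: has crab, so not vegetarian; has rolled oats, so not gluten-free (and 1 more) — out
C: has cream, so not dairy-free — out
D: has gelatin, so not vegetarian; has oat flour, so not gluten-free (and 1 more) — reject
E: has oat flour, so not gluten-free — reject
F: all constraints satisfied — keep
G: has lard, so not vegetarian; has butter, so not dairy-free — reject
H: has prawn, so not vegetarian — out
I: has rolled oats, so not gluten-free; has cream, so not dairy-free — out
J: has whey, so not dairy-free — no

F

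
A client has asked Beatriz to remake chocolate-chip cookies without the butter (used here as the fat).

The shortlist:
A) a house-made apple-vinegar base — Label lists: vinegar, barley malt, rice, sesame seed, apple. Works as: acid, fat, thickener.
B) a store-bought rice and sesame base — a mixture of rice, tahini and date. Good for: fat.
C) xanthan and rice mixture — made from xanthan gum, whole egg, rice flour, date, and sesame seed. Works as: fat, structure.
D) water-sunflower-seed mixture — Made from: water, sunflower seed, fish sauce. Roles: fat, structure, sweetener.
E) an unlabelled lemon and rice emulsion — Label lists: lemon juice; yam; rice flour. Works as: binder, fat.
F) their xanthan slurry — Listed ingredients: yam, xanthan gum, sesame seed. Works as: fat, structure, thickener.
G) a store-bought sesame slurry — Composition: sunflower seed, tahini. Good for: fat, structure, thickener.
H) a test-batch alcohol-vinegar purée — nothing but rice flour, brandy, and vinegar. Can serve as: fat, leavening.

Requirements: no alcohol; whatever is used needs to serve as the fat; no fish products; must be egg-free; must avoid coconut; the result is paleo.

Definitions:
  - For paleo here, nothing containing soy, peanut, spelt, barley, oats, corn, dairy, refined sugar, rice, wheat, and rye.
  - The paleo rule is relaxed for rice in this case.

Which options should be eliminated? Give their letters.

A, C, D, H

A: has barley malt, so not paleo — no
B: rice is permitted under the paleo carve-out; nothing else excluded — OK
C: has whole egg, so not egg-free — no
D: has fish sauce, so not fish-free — no
E: rice is permitted under the paleo carve-out; nothing else excluded — valid
F: only sesame seed, xanthan gum and yam; none excluded — valid
G: all constraints satisfied — keep
H: has brandy, so not alcohol-free — no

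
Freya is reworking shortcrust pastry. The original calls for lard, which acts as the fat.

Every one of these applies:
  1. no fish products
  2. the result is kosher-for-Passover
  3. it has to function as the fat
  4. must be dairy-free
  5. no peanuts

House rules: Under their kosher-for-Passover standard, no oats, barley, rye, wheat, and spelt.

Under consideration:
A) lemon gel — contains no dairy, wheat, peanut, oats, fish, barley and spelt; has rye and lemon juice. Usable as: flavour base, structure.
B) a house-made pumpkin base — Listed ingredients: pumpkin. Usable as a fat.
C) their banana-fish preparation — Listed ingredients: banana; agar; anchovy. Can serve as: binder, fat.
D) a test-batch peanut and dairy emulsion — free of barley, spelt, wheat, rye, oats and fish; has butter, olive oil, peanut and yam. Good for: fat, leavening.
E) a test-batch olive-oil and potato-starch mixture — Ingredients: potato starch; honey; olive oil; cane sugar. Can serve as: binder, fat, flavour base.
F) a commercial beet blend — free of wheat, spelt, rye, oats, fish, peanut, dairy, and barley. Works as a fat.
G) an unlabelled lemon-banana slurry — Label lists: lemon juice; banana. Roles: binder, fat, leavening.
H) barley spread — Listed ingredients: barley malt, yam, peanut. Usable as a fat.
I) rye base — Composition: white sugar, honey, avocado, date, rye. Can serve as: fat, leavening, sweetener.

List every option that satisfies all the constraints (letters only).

B, E, F, G

A: not usable as a fat; has rye, so not kosher-for-Passover — out
B: nothing on the exclusion list — keep
C: has anchovy, so not fish-free — no
D: has butter, so not dairy-free; has peanut, so not peanut-free — no
E: no fish, kosher-for-Passover — OK
F: nothing on the exclusion list — valid
G: all constraints satisfied — keep
H: has barley malt, so not kosher-for-Passover; has peanut, so not peanut-free — out
I: has rye, so not kosher-for-Passover — no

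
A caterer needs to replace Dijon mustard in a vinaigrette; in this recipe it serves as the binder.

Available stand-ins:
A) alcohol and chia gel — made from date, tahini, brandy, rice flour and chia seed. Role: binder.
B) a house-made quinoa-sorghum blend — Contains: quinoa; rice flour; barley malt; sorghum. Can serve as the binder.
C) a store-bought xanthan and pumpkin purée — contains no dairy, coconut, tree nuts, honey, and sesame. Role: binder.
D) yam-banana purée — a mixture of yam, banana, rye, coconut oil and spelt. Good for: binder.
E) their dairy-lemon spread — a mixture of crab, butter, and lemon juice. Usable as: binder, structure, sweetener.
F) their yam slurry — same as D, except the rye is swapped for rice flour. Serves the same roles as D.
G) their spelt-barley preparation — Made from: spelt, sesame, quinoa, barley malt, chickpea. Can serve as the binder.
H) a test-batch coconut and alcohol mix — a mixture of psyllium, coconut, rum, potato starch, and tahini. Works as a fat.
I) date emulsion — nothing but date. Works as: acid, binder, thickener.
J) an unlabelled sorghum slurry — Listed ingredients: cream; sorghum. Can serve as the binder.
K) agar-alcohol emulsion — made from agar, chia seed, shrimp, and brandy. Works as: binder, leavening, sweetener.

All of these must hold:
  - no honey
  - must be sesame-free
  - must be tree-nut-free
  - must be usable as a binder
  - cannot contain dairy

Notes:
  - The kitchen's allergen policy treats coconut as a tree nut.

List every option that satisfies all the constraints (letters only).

B, C, I, K

A: has tahini, so not sesame-free — reject
B: no dairy, no honey — OK
C: no dairy, no honey — valid
D: has coconut oil, so not tree-nut-free — out
E: has butter, so not dairy-free — reject
F: has coconut oil, so not tree-nut-free — reject
G: has sesame, so not sesame-free — no
H: not usable as a binder; has tahini, so not sesame-free (and 1 more) — out
I: every rule checks out — keep
J: has cream, so not dairy-free — reject
K: brandy and shrimp etc. — none of it excluded — keep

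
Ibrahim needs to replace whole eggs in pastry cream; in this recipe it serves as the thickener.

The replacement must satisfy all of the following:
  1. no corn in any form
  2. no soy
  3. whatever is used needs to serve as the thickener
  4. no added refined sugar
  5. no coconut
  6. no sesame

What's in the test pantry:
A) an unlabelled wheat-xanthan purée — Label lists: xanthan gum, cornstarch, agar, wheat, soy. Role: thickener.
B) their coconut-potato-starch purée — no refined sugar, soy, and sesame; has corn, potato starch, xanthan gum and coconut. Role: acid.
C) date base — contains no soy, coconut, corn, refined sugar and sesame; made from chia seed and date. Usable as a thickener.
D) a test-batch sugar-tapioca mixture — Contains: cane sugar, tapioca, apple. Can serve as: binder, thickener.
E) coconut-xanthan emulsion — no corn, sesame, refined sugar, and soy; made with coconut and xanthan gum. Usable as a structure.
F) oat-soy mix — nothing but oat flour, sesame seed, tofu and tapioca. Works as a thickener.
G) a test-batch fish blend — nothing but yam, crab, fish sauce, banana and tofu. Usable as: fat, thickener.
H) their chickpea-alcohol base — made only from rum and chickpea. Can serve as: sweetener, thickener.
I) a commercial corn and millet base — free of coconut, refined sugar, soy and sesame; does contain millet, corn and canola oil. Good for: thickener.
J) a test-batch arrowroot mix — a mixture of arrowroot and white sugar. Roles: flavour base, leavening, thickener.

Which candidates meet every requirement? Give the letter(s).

A: has soy, so not soy-free; has cornstarch, so not corn-free — no
B: not usable as a thickener; has corn, so not corn-free (and 1 more) — reject
C: every rule checks out — OK
D: has cane sugar, so not no-added-sugar — reject
E: not usable as a thickener; has coconut, so not coconut-free — reject
F: has tofu, so not soy-free; has sesame seed, so not sesame-free — reject
G: has tofu, so not soy-free — out
H: only rum and chickpea; none excluded — keep
I: has corn, so not corn-free — no
J: has white sugar, so not no-added-sugar — out

C, H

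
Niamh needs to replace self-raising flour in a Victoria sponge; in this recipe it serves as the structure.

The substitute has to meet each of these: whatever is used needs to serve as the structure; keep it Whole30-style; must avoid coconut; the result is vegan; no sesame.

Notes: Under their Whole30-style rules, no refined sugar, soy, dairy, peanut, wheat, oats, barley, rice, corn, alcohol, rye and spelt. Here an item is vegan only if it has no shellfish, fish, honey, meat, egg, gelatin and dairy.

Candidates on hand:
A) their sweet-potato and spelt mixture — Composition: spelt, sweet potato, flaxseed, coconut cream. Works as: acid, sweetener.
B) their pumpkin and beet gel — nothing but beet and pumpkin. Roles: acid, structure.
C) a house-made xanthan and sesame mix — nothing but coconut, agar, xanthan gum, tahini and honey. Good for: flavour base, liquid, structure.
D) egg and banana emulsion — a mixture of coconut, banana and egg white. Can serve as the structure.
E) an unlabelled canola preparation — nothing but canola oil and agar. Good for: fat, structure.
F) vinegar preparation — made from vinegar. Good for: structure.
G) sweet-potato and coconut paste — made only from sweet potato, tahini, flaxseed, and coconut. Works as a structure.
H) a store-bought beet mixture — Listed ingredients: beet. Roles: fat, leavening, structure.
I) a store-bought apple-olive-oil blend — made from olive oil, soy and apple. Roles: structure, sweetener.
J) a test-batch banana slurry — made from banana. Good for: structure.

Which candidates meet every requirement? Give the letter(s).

B, E, F, H, J

A: not usable as a structure; has spelt, so not Whole30-style (and 1 more) — reject
B: nothing on the exclusion list — keep
C: has honey, so not vegan; has coconut, so not coconut-free (and 1 more) — reject
D: has egg white, so not vegan; has coconut, so not coconut-free — out
E: only canola oil and agar; none excluded — valid
F: only vinegar; none excluded — OK
G: has coconut, so not coconut-free; has tahini, so not sesame-free — reject
H: only beet; none excluded — OK
I: has soy, so not Whole30-style — no
J: nothing on the exclusion list — valid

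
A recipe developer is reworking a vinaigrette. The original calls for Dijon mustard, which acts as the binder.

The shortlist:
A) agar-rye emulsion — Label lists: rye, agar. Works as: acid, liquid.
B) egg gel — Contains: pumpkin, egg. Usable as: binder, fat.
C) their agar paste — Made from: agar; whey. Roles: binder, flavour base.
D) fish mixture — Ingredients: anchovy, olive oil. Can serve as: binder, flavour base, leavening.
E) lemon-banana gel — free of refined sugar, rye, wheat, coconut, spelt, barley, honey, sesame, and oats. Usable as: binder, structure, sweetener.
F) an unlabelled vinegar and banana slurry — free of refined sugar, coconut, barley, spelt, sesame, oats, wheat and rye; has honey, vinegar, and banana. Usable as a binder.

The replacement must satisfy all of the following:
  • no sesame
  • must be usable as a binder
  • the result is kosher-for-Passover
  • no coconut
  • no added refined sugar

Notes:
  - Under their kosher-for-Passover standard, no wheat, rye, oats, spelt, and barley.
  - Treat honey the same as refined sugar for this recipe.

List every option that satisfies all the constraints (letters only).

A: not usable as a binder; has rye, so not kosher-for-Passover — out
B: only egg and pumpkin; none excluded — keep
C: only whey and agar; none excluded — valid
D: only anchovy and olive oil; none excluded — valid
E: all constraints satisfied — keep
F: has honey, so not no-added-sugar — out

B, C, D, E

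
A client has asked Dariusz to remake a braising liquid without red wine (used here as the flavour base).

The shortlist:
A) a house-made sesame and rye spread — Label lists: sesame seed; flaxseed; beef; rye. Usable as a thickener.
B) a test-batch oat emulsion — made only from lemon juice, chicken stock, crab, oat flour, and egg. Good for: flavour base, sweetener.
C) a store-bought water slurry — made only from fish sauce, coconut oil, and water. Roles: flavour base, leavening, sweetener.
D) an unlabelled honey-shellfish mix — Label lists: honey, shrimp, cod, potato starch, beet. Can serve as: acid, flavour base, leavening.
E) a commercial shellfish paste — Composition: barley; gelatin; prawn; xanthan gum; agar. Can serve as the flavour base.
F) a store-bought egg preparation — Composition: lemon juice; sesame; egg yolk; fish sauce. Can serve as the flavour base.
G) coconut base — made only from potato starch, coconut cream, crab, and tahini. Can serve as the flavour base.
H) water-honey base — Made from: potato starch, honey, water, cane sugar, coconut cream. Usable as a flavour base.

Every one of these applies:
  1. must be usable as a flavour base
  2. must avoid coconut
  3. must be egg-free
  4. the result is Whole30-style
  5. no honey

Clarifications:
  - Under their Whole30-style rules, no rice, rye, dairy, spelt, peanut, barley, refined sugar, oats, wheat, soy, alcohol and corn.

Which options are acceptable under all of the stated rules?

none

A: not usable as a flavour base; has rye, so not Whole30-style — reject
B: has oat flour, so not Whole30-style; has egg, so not egg-free — reject
C: has coconut oil, so not coconut-free — no
D: has honey, so not honey-free — reject
E: has barley, so not Whole30-style — reject
F: has egg yolk, so not egg-free — no
G: has coconut cream, so not coconut-free — out
H: has cane sugar, so not Whole30-style; has coconut cream, so not coconut-free (and 1 more) — no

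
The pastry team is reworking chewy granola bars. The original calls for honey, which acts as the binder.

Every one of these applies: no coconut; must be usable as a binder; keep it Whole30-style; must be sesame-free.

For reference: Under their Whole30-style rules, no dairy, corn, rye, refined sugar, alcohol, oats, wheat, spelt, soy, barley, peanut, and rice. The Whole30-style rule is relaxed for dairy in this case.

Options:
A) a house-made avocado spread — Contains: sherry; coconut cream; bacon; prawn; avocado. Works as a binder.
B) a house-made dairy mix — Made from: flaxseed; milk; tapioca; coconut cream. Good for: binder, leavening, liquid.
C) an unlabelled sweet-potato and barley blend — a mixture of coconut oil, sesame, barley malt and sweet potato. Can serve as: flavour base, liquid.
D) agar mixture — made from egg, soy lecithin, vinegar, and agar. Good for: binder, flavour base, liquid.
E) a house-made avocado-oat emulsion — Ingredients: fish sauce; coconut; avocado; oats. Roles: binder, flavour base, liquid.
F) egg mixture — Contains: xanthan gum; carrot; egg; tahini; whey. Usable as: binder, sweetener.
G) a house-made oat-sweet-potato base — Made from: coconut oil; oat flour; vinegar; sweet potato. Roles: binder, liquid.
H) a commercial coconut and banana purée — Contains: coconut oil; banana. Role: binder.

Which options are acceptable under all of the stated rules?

none

A: has sherry, so not Whole30-style; has coconut cream, so not coconut-free — out
B: has coconut cream, so not coconut-free — out
C: not usable as a binder; has barley malt, so not Whole30-style (and 2 more) — no
D: has soy lecithin, so not Whole30-style — no
E: has oats, so not Whole30-style; has coconut, so not coconut-free — out
F: has tahini, so not sesame-free — reject
G: has oat flour, so not Whole30-style; has coconut oil, so not coconut-free — no
H: has coconut oil, so not coconut-free — reject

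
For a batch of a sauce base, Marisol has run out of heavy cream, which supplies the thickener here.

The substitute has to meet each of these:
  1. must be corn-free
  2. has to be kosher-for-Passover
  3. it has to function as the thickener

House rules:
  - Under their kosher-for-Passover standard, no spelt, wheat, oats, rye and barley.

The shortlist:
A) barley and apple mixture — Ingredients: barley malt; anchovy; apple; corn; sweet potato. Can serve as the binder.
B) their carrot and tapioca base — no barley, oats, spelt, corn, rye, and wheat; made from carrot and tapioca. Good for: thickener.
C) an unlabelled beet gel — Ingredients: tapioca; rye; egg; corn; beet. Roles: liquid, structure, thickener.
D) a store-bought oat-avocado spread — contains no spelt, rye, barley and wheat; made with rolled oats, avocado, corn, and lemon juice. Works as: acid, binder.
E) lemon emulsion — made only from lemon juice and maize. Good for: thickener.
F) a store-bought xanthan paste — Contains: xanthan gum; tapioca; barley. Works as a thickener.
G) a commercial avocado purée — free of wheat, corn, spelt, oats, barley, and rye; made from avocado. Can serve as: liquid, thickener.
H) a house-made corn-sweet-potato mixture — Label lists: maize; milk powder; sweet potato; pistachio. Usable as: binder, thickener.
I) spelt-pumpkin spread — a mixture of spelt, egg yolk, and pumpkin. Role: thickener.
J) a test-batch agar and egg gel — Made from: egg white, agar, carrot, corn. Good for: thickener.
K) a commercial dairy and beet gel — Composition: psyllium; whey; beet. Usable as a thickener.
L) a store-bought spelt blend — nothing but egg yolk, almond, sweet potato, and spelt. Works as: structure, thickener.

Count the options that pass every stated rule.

3

A: not usable as a thickener; has barley malt, so not kosher-for-Passover (and 1 more) — reject
B: nothing on the exclusion list — OK
C: has rye, so not kosher-for-Passover; has corn, so not corn-free — no
D: not usable as a thickener; has rolled oats, so not kosher-for-Passover (and 1 more) — no
E: has maize, so not corn-free — no
F: has barley, so not kosher-for-Passover — out
G: every rule checks out — keep
H: has maize, so not corn-free — no
I: has spelt, so not kosher-for-Passover — out
J: has corn, so not corn-free — out
K: only whey, psyllium, and beet; none excluded — keep
L: has spelt, so not kosher-for-Passover — reject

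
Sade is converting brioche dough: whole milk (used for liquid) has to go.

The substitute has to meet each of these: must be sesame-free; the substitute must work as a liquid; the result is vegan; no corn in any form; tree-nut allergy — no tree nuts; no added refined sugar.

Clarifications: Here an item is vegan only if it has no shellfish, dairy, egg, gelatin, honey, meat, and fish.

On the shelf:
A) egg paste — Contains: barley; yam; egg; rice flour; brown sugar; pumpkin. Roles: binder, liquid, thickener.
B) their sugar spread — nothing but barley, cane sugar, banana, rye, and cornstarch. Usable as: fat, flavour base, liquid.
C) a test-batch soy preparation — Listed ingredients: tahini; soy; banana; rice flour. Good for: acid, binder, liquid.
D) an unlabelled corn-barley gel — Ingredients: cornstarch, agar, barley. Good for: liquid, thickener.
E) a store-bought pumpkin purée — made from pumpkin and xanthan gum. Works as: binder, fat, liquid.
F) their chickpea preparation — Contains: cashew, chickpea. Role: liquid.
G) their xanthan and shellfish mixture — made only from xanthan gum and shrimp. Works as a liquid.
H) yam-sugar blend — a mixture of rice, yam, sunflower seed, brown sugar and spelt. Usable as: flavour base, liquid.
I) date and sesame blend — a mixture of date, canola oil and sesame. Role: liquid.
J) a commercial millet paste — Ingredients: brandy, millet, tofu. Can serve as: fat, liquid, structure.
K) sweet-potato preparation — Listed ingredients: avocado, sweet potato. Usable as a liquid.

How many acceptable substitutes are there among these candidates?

A: has egg, so not vegan; has brown sugar, so not no-added-sugar — out
B: has cane sugar, so not no-added-sugar; has cornstarch, so not corn-free — no
C: has tahini, so not sesame-free — reject
D: has cornstarch, so not corn-free — out
E: works as a liquid, no sesame, vegan — valid
F: has cashew, so not tree-nut-free — no
G: has shrimp, so not vegan — out
H: has brown sugar, so not no-added-sugar — reject
I: has sesame, so not sesame-free — reject
J: nothing on the exclusion list — valid
K: no corn, vegan — OK

3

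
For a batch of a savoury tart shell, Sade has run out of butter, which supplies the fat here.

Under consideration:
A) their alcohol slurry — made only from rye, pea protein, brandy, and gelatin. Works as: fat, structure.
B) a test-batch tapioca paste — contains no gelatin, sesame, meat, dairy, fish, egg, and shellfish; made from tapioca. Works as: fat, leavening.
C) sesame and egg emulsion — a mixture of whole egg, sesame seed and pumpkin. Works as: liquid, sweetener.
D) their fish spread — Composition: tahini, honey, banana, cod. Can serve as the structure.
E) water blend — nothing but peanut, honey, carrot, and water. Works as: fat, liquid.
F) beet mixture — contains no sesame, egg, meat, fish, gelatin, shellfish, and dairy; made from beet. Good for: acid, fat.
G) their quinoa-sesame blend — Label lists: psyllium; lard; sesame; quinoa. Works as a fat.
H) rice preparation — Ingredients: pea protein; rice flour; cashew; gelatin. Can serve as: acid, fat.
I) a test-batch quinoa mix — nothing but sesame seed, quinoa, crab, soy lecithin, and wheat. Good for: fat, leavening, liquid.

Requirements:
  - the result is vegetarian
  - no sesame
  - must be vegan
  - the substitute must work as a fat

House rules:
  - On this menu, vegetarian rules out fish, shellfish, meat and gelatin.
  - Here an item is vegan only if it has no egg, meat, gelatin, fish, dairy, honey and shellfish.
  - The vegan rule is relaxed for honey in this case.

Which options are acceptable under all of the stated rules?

A: has gelatin, so not vegetarian; has gelatin, so not vegan — no
B: every rule checks out — OK
C: not usable as a fat; has whole egg, so not vegan (and 1 more) — reject
D: not usable as a fat; has cod, so not vegetarian (and 2 more) — no
E: honey is permitted under the vegan carve-out; nothing else excluded — keep
F: vegetarian, vegan — OK
G: has lard, so not vegetarian; has lard, so not vegan (and 1 more) — reject
H: has gelatin, so not vegetarian; has gelatin, so not vegan — no
I: has crab, so not vegetarian; has crab, so not vegan (and 1 more) — out

B, E, F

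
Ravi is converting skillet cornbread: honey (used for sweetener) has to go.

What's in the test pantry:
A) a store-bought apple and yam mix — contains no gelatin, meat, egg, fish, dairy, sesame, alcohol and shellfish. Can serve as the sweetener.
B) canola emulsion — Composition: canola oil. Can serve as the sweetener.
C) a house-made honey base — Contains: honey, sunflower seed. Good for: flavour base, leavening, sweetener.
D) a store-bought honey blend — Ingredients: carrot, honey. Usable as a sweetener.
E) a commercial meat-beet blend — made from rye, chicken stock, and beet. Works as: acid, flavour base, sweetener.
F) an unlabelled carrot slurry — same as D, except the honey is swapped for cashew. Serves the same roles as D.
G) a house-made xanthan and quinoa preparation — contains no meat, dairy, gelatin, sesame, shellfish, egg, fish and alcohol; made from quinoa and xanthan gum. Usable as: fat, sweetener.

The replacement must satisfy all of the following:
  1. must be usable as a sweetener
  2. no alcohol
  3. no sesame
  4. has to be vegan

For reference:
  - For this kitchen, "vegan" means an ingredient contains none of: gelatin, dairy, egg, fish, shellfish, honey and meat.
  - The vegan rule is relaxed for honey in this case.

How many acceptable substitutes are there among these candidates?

A: all constraints satisfied — valid
B: every rule checks out — keep
C: honey is permitted under the vegan carve-out; nothing else excluded — keep
D: honey is permitted under the vegan carve-out; nothing else excluded — valid
E: has chicken stock, so not vegan — reject
F: only cashew and carrot; none excluded — valid
G: works as a sweetener, vegan, no sesame — valid

6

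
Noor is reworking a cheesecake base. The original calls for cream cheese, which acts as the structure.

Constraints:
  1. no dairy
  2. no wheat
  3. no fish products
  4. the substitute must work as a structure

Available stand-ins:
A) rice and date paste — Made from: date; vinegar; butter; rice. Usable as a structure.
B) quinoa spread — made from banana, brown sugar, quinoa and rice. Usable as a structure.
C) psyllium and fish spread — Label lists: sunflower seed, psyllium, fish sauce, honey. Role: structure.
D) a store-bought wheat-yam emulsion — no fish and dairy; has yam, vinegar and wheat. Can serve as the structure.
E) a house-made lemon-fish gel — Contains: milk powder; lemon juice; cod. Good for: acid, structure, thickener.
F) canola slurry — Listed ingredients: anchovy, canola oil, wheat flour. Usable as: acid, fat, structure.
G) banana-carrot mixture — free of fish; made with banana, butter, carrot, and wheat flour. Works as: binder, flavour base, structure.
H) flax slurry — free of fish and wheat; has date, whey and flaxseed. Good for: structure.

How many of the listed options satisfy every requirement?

1

A: has butter, so not dairy-free — no
B: every rule checks out — OK
C: has fish sauce, so not fish-free — no
D: has wheat, so not wheat-free — out
E: has milk powder, so not dairy-free; has cod, so not fish-free — reject
F: has anchovy, so not fish-free; has wheat flour, so not wheat-free — no
G: has butter, so not dairy-free; has wheat flour, so not wheat-free — reject
H: has whey, so not dairy-free — out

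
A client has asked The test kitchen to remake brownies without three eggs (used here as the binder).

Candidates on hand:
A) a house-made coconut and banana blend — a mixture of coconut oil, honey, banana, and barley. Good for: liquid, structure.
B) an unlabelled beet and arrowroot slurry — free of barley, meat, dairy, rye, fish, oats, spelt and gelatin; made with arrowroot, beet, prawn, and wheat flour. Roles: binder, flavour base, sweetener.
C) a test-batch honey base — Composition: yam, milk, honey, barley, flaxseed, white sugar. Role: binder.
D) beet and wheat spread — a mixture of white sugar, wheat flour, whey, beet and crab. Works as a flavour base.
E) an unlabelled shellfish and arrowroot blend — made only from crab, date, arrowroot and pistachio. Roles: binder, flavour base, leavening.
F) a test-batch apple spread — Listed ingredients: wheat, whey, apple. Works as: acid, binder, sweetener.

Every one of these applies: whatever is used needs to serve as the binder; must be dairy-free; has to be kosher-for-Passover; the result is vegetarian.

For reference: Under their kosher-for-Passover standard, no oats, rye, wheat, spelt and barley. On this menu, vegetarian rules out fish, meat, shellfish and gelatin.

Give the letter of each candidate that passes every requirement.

none

A: not usable as a binder; has barley, so not kosher-for-Passover — out
B: has wheat flour, so not kosher-for-Passover; has prawn, so not vegetarian — out
C: has barley, so not kosher-for-Passover; has milk, so not dairy-free — out
D: not usable as a binder; has wheat flour, so not kosher-for-Passover (and 2 more) — no
E: has crab, so not vegetarian — out
F: has wheat, so not kosher-for-Passover; has whey, so not dairy-free — no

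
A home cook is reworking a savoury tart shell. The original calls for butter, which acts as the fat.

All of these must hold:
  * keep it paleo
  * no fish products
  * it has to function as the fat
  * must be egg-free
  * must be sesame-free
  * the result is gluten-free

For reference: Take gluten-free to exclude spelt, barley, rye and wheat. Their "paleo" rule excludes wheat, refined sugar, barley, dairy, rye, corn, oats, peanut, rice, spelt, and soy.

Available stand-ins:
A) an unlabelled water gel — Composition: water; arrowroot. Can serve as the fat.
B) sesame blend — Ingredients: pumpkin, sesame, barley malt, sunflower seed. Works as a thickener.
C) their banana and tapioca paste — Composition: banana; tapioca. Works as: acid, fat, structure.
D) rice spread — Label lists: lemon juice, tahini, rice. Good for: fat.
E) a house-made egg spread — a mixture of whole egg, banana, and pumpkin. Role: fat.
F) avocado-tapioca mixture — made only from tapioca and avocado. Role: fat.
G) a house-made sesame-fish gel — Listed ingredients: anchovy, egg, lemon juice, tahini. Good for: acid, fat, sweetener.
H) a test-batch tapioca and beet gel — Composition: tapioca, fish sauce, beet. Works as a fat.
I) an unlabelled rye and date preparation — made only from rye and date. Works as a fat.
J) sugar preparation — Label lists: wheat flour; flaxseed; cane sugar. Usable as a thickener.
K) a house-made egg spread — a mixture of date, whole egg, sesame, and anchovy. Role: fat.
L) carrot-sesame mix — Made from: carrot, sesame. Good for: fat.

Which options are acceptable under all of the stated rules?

A: works as a fat, no fish, no egg — OK
B: not usable as a fat; has barley malt, so not gluten-free (and 2 more) — no
C: gluten-free, no egg — OK
D: has rice, so not paleo; has tahini, so not sesame-free — out
E: has whole egg, so not egg-free — no
F: nothing on the exclusion list — OK
G: has egg, so not egg-free; has tahini, so not sesame-free (and 1 more) — reject
H: has fish sauce, so not fish-free — out
I: has rye, so not gluten-free; has rye, so not paleo — out
J: not usable as a fat; has wheat flour, so not gluten-free (and 1 more) — out
K: has whole egg, so not egg-free; has sesame, so not sesame-free (and 1 more) — out
L: has sesame, so not sesame-free — no

A, C, F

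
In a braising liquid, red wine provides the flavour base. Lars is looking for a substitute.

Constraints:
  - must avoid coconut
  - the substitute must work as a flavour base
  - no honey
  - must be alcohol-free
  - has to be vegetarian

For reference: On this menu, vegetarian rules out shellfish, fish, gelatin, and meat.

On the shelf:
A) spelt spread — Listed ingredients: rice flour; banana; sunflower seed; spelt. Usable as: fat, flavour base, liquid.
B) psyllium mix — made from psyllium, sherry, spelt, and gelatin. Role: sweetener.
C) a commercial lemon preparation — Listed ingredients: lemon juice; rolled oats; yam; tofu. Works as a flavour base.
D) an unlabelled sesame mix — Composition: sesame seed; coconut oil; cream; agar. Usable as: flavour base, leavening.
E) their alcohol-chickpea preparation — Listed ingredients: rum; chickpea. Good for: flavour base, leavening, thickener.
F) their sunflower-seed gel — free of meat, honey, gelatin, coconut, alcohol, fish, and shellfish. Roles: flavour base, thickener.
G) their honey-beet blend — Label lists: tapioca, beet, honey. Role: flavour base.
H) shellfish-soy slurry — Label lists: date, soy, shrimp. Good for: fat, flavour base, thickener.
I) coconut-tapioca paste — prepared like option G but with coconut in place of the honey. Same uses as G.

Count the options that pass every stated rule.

3

A: nothing on the exclusion list — OK
B: not usable as a flavour base; has gelatin, so not vegetarian (and 1 more) — reject
C: nothing on the exclusion list — valid
D: has coconut oil, so not coconut-free — reject
E: has rum, so not alcohol-free — out
F: no coconut, no honey — valid
G: has honey, so not honey-free — reject
H: has shrimp, so not vegetarian — no
I: has coconut, so not coconut-free — reject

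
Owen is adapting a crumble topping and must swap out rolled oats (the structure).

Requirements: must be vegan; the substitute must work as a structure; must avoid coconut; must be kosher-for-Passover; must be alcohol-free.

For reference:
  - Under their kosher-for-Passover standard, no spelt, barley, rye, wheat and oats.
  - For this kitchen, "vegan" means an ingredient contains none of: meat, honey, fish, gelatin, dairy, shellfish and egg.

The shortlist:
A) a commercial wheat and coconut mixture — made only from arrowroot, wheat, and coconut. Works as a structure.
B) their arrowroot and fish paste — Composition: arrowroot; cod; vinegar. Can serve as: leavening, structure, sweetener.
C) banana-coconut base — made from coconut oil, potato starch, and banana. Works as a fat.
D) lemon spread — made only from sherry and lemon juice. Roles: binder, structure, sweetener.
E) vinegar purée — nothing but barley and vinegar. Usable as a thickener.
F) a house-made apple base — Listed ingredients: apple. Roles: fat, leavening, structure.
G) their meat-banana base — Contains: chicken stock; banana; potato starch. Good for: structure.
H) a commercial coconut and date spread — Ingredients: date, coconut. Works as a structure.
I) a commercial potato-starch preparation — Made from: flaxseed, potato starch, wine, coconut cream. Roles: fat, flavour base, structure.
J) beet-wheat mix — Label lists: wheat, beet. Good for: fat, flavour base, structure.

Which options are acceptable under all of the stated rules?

A: has wheat, so not kosher-for-Passover; has coconut, so not coconut-free — reject
B: has cod, so not vegan — no
C: not usable as a structure; has coconut oil, so not coconut-free — out
D: has sherry, so not alcohol-free — reject
E: not usable as a structure; has barley, so not kosher-for-Passover — no
F: only apple; none excluded — keep
G: has chicken stock, so not vegan — no
H: has coconut, so not coconut-free — no
I: has coconut cream, so not coconut-free; has wine, so not alcohol-free — reject
J: has wheat, so not kosher-for-Passover — out

F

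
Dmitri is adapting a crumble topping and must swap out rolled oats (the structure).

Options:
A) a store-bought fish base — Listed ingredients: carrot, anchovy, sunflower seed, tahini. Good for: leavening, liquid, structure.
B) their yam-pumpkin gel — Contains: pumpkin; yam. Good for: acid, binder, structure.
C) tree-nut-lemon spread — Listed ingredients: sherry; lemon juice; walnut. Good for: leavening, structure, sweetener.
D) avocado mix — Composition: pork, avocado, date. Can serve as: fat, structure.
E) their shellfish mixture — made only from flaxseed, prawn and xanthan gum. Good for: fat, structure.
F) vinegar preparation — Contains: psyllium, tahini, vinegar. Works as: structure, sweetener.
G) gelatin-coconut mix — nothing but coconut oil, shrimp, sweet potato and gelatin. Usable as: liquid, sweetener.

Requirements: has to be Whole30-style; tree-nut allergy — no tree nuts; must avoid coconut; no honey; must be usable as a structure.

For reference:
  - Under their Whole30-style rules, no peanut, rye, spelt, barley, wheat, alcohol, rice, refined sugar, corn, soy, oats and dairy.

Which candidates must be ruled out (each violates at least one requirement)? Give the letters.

C, G

A: nothing on the exclusion list — OK
B: Whole30-style, no coconut — valid
C: has sherry, so not Whole30-style; has walnut, so not tree-nut-free — no
D: only pork, avocado, and date; none excluded — valid
E: nothing on the exclusion list — OK
F: all constraints satisfied — OK
G: not usable as a structure; has coconut oil, so not coconut-free — no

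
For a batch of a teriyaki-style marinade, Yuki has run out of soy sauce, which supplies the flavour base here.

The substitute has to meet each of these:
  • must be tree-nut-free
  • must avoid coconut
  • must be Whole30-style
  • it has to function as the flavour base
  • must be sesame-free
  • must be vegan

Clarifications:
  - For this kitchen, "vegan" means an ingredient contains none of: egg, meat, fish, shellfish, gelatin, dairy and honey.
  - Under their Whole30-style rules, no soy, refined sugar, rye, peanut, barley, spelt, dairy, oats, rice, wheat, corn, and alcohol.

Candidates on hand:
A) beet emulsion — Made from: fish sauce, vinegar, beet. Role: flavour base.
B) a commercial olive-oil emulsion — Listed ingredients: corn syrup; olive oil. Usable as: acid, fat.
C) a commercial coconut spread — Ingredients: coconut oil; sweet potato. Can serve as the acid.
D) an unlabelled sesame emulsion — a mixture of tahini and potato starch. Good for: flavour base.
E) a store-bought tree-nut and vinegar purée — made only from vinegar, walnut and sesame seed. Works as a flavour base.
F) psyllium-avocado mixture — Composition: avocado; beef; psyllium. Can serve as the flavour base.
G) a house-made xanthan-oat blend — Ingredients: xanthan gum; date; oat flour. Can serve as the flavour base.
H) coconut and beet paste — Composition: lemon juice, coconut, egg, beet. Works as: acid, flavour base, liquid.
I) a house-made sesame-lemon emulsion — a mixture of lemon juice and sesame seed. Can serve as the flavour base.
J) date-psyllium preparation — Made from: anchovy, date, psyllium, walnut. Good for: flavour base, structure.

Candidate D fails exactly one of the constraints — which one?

sesame-free

usable as a flavour base: satisfied
vegan: satisfied
Whole30-style: satisfied
coconut-free: satisfied
sesame-free: has tahini — fails
tree-nut-free: satisfied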